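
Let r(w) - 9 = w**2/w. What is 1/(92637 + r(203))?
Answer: 1/92849 ≈ 1.0770e-5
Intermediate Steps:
r(w) = 9 + w (r(w) = 9 + w**2/w = 9 + w)
1/(92637 + r(203)) = 1/(92637 + (9 + 203)) = 1/(92637 + 212) = 1/92849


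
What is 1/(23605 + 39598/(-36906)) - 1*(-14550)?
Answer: 6337445538753/435563266 ≈ 14550.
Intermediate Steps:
1/(23605 + 39598/(-36906)) - 1*(-14550) = 1/(23605 + 39598*(-1/36906)) + 14550 = 1/(23605 - 19799/18453) + 14550 = 1/(435563266/18453) + 14550 = 18453/435563266 + 14550 = 6337445538753/435563266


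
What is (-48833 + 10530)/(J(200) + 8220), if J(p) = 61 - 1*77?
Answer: -38303/8204 ≈ -4.6688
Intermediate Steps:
J(p) = -16 (J(p) = 61 - 77 = -16)
(-48833 + 10530)/(J(200) + 8220) = (-48833 + 10530)/(-16 + 8220) = -38303/8204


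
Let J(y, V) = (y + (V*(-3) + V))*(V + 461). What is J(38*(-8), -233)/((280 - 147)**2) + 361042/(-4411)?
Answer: -29777738/373331 ≈ -79.762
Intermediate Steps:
J(y, V) = (461 + V)*(y - 2*V) (J(y, V) = (y + (-3*V + V))*(461 + V) = (y - 2*V)*(461 + V) = (461 + V)*(y - 2*V))
J(38*(-8), -233)/((280 - 147)**2) + 361042/(-4411) = (-922*(-233) - 2*(-233)**2 + 461*(38*(-8)) - 8854*(-8))/((280 - 147)**2) + 361042/(-4411) = (214826 - 2*54289 + 461*(-304) - 233*(-304))/(133**2) + 361042*(-1/4411) = (214826 - 108578 - 140144 + 70832)/17689 - 32822/401 = 36936*(1/17689) - 32822/401 = 1944/931 - 32822/401 = -29777738/373331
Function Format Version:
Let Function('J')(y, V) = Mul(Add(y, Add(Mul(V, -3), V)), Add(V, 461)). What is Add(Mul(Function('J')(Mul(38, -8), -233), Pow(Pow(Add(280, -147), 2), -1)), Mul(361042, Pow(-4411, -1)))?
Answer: Rational(-29777738, 373331) ≈ -79.762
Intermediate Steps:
Function('J')(y, V) = Mul(Add(461, V), Add(y, Mul(-2, V))) (Function('J')(y, V) = Mul(Add(y, Add(Mul(-3, V), V)), Add(461, V)) = Mul(Add(y, Mul(-2, V)), Add(461, V)) = Mul(Add(461, V), Add(y, Mul(-2, V))))
Add(Mul(Function('J')(Mul(38, -8), -233), Pow(Pow(Add(280, -147), 2), -1)), Mul(361042, Pow(-4411, -1))) = Add(Mul(Add(Mul(-922, -233), Mul(-2, Pow(-233, 2)), Mul(461, Mul(38, -8)), Mul(-233, Mul(38, -8))), Pow(Pow(Add(280, -147), 2), -1)), Mul(361042, Pow(-4411, -1))) = Add(Mul(Add(214826, Mul(-2, 54289), Mul(461, -304), Mul(-233, -304)), Pow(Pow(133, 2), -1)), Mul(361042, Rational(-1, 4411))) = Add(Mul(Add(214826, -108578, -140144, 70832), Pow(17689, -1)), Rational(-32822, 401)) = Add(Mul(36936, Rational(1, 17689)), Rational(-32822, 401)) = Add(Rational(1944, 931), Rational(-32822, 401)) = Rational(-29777738, 373331)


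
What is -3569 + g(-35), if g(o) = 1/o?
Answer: -124916/35 ≈ -3569.0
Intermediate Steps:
-3569 + g(-35) = -3569 + 1/(-35) = -3569 - 1/35 = -124916/35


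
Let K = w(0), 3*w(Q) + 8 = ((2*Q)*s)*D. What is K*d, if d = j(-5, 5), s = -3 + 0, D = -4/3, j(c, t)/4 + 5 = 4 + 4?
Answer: -32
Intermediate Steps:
j(c, t) = 12 (j(c, t) = -20 + 4*(4 + 4) = -20 + 4*8 = -20 + 32 = 12)
D = -4/3 (D = -4*1/3 = -4/3 ≈ -1.3333)
s = -3
w(Q) = -8/3 + 8*Q/3 (w(Q) = -8/3 + (((2*Q)*(-3))*(-4/3))/3 = -8/3 + (-6*Q*(-4/3))/3 = -8/3 + (8*Q)/3 = -8/3 + 8*Q/3)
d = 12
K = -8/3 (K = -8/3 + (8/3)*0 = -8/3 + 0 = -8/3 ≈ -2.6667)
K*d = -8/3*12 = -32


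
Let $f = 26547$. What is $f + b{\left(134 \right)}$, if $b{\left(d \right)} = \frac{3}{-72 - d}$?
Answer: $\frac{5468679}{206} \approx 26547.0$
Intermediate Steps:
$f + b{\left(134 \right)} = 26547 - \frac{3}{72 + 134} = 26547 - \frac{3}{206} = \frac{5468679}{206}$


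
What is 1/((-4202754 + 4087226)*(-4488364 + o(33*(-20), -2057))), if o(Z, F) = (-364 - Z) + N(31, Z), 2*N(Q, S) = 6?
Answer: 1/518497173320 ≈ 1.9287e-12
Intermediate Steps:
N(Q, S) = 3 (N(Q, S) = (1/2)*6 = 3)
o(Z, F) = -361 - Z (o(Z, F) = (-364 - Z) + 3 = -361 - Z)
1/((-4202754 + 4087226)*(-4488364 + o(33*(-20), -2057))) = 1/((-4202754 + 4087226)*(-4488364 + (-361 - 33*(-20)))) = 1/(-115528*(-4488364 + (-361 - 1*(-660)))) = 1/(-115528*(-4488364 + (-361 + 660))) = 1/(-115528*(-4488364 + 299)) = 1/(-115528*(-4488065)) = 1/518497173320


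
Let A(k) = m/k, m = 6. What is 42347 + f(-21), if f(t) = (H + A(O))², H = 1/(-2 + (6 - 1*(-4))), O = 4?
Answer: 2710377/64 ≈ 42350.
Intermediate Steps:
A(k) = 6/k
H = ⅛ (H = 1/(-2 + (6 + 4)) = 1/(-2 + 10) = 1/8 = ⅛ ≈ 0.12500)
f(t) = 169/64 (f(t) = (⅛ + 6/4)² = (⅛ + 6*(¼))² = (⅛ + 3/2)² = (13/8)² = 169/64)
42347 + f(-21) = 42347 + 169/64 = 2710377/64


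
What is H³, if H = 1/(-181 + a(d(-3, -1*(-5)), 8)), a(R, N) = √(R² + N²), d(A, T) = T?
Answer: -1494517/8719009882112 - 24593*√89/8719009882112 ≈ -1.9802e-7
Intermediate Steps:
a(R, N) = √(N² + R²)
H = 1/(-181 + √89) (H = 1/(-181 + √(8² + (-1*(-5))²)) = 1/(-181 + √(64 + 5²)) = 1/(-181 + √(64 + 25)) = 1/(-181 + √89) ≈ -0.0058287)
H³ = (-181/32672 - √89/32672)³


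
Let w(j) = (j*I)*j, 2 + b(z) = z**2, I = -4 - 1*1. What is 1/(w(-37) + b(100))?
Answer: 1/3153 ≈ 0.00031716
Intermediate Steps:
I = -5 (I = -4 - 1 = -5)
b(z) = -2 + z**2
w(j) = -5*j**2 (w(j) = (j*(-5))*j = (-5*j)*j = -5*j**2)
1/(w(-37) + b(100)) = 1/(-5*(-37)**2 + (-2 + 100**2)) = 1/(-5*1369 + (-2 + 10000)) = 1/(-6845 + 9998) = 1/3153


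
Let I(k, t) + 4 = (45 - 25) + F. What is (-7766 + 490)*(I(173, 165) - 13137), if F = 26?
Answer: 95279220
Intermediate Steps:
I(k, t) = 42 (I(k, t) = -4 + ((45 - 25) + 26) = -4 + (20 + 26) = -4 + 46 = 42)
(-7766 + 490)*(I(173, 165) - 13137) = (-7766 + 490)*(42 - 13137) = -7276*(-13095) = 95279220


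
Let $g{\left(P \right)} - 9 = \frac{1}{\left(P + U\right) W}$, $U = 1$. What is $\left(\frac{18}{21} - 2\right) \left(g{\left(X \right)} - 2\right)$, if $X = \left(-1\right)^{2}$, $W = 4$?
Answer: $- \frac{57}{7} \approx -8.1429$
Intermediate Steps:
$X = 1$
$g{\left(P \right)} = 9 + \frac{1}{4 \left(1 + P\right)}$ ($g{\left(P \right)} = 9 + \frac{1}{\left(P + 1\right) 4} = 9 + \frac{1}{1 + P} \frac{1}{4} = 9 + \frac{1}{4 \left(1 + P\right)}$)
$\left(\frac{18}{21} - 2\right) \left(g{\left(X \right)} - 2\right) = \left(\frac{18}{21} - 2\right) \left(\frac{37 + 36 \cdot 1}{4 \left(1 + 1\right)} - 2\right) = \left(18 \cdot \frac{1}{21} - 2\right) \left(\frac{37 + 36}{4 \cdot 2} - 2\right) = \left(\frac{6}{7} - 2\right) \left(\frac{1}{4} \cdot \frac{1}{2} \cdot 73 - 2\right) = - \frac{8 \left(\frac{73}{8} - 2\right)}{7} = \left(- \frac{8}{7}\right) \frac{57}{8} = - \frac{57}{7}$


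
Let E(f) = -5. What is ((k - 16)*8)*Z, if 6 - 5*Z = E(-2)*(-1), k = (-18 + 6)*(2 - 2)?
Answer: -128/5 ≈ -25.600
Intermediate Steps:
k = 0 (k = -12*0 = 0)
Z = 1/5 (Z = 6/5 - (-1)*(-1) = 6/5 - 1/5*5 = 6/5 - 1 = 1/5 ≈ 0.20000)
((k - 16)*8)*Z = ((0 - 16)*8)*(1/5) = -16*8*(1/5) = -128*1/5 = -128/5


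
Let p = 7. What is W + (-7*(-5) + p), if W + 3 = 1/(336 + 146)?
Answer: 18799/482 ≈ 39.002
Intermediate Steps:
W = -1445/482 (W = -3 + 1/(336 + 146) = -3 + 1/482 = -1445/482 ≈ -2.9979)
W + (-7*(-5) + p) = -1445/482 + (-7*(-5) + 7) = -1445/482 + (35 + 7) = -1445/482 + 42 = 18799/482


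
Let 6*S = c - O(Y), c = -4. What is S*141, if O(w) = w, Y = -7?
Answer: 141/2 ≈ 70.500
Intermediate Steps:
S = 1/2 (S = (-4 - 1*(-7))/6 = (-4 + 7)/6 = (1/6)*3 = 1/2 ≈ 0.50000)
S*141 = (1/2)*141 = 141/2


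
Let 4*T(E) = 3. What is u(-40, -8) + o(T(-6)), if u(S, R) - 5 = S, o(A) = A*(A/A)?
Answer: -137/4 ≈ -34.250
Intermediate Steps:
T(E) = 3/4 (T(E) = (1/4)*3 = 3/4)
o(A) = A (o(A) = A*1 = A)
u(S, R) = 5 + S
u(-40, -8) + o(T(-6)) = (5 - 40) + 3/4 = -35 + 3/4 = -137/4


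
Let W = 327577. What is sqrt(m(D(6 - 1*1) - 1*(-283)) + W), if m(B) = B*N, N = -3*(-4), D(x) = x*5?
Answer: sqrt(331273) ≈ 575.56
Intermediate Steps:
D(x) = 5*x
N = 12
m(B) = 12*B (m(B) = B*12 = 12*B)
sqrt(m(D(6 - 1*1) - 1*(-283)) + W) = sqrt(12*(5*(6 - 1*1) - 1*(-283)) + 327577) = sqrt(12*(5*(6 - 1) + 283) + 327577) = sqrt(12*(5*5 + 283) + 327577) = sqrt(12*(25 + 283) + 327577) = sqrt(12*308 + 327577) = sqrt(3696 + 327577) = sqrt(331273)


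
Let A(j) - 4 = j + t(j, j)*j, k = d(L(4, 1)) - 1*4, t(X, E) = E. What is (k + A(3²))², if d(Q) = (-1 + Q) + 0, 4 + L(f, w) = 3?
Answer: 7744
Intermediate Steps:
L(f, w) = -1 (L(f, w) = -4 + 3 = -1)
d(Q) = -1 + Q
k = -6 (k = (-1 - 1) - 1*4 = -2 - 4 = -6)
A(j) = 4 + j + j² (A(j) = 4 + (j + j*j) = 4 + (j + j²) = 4 + j + j²)
(k + A(3²))² = (-6 + (4 + 3² + (3²)²))² = (-6 + (4 + 9 + 9²))² = (-6 + (4 + 9 + 81))² = (-6 + 94)² = 88² = 7744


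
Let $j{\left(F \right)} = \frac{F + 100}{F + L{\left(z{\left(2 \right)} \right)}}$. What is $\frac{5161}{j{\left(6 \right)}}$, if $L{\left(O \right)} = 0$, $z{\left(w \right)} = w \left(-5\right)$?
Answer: $\frac{15483}{53} \approx 292.13$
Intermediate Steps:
$z{\left(w \right)} = - 5 w$
$j{\left(F \right)} = \frac{100 + F}{F}$ ($j{\left(F \right)} = \frac{F + 100}{F + 0} = \frac{100 + F}{F}$)
$\frac{5161}{j{\left(6 \right)}} = \frac{5161}{\frac{1}{6} \left(100 + 6\right)} = \frac{5161}{\frac{1}{6} \cdot 106} = \frac{5161}{\frac{53}{3}} = 5161 \cdot \frac{3}{53} = \frac{15483}{53}$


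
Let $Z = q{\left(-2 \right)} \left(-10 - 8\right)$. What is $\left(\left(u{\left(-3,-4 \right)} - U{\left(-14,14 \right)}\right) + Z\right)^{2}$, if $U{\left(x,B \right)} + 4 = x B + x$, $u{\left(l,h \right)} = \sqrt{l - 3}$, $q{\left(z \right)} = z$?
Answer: $\left(250 + i \sqrt{6}\right)^{2} \approx 62494.0 + 1224.7 i$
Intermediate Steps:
$u{\left(l,h \right)} = \sqrt{-3 + l}$
$U{\left(x,B \right)} = -4 + x + B x$ ($U{\left(x,B \right)} = -4 + \left(x B + x\right) = -4 + \left(B x + x\right) = -4 + \left(x + B x\right) = -4 + x + B x$)
$Z = 36$ ($Z = - 2 \left(-10 - 8\right) = \left(-2\right) \left(-18\right) = 36$)
$\left(\left(u{\left(-3,-4 \right)} - U{\left(-14,14 \right)}\right) + Z\right)^{2} = \left(\left(\sqrt{-3 - 3} - \left(-4 - 14 + 14 \left(-14\right)\right)\right) + 36\right)^{2} = \left(\left(\sqrt{-6} - \left(-4 - 14 - 196\right)\right) + 36\right)^{2} = \left(\left(i \sqrt{6} - -214\right) + 36\right)^{2} = \left(\left(i \sqrt{6} + 214\right) + 36\right)^{2} = \left(\left(214 + i \sqrt{6}\right) + 36\right)^{2} = \left(250 + i \sqrt{6}\right)^{2}$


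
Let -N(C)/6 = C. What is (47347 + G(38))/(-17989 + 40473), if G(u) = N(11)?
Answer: 47281/22484 ≈ 2.1029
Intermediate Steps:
N(C) = -6*C
G(u) = -66 (G(u) = -6*11 = -66)
(47347 + G(38))/(-17989 + 40473) = (47347 - 66)/(-17989 + 40473) = 47281/22484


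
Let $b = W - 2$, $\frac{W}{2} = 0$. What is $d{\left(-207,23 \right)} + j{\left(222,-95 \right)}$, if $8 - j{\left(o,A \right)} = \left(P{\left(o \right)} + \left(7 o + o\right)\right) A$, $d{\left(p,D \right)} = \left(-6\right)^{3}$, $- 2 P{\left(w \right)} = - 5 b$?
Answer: $168037$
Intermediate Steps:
$W = 0$ ($W = 2 \cdot 0 = 0$)
$b = -2$ ($b = 0 - 2 = -2$)
$P{\left(w \right)} = -5$ ($P{\left(w \right)} = - \frac{\left(-5\right) \left(-2\right)}{2} = \left(- \frac{1}{2}\right) 10 = -5$)
$d{\left(p,D \right)} = -216$
$j{\left(o,A \right)} = 8 - A \left(-5 + 8 o\right)$ ($j{\left(o,A \right)} = 8 - \left(-5 + \left(7 o + o\right)\right) A = 8 - \left(-5 + 8 o\right) A = 8 - A \left(-5 + 8 o\right)$)
$d{\left(-207,23 \right)} + j{\left(222,-95 \right)} = -216 + \left(8 + 5 \left(-95\right) - \left(-760\right) 222\right) = -216 + \left(8 - 475 + 168720\right) = -216 + 168253 = 168037$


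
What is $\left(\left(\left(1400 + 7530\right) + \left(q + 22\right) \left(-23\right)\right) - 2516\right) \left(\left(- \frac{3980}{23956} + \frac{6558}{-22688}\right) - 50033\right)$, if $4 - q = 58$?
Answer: $- \frac{12152260546636925}{33969608} \approx -3.5774 \cdot 10^{8}$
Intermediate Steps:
$q = -54$ ($q = 4 - 58 = -54$)
$\left(\left(\left(1400 + 7530\right) + \left(q + 22\right) \left(-23\right)\right) - 2516\right) \left(\left(- \frac{3980}{23956} + \frac{6558}{-22688}\right) - 50033\right) = \left(\left(\left(1400 + 7530\right) + \left(-54 + 22\right) \left(-23\right)\right) - 2516\right) \left(\left(- \frac{3980}{23956} + \frac{6558}{-22688}\right) - 50033\right) = \left(\left(8930 - -736\right) - 2516\right) \left(\left(\left(-3980\right) \frac{1}{23956} + 6558 \left(- \frac{1}{22688}\right)\right) - 50033\right) = \left(\left(8930 + 736\right) - 2516\right) \left(\left(- \frac{995}{5989} - \frac{3279}{11344}\right) - 50033\right) = \left(9666 - 2516\right) \left(- \frac{30925211}{67939216} - 50033\right) = 7150 \left(- \frac{3399233719339}{67939216}\right) = - \frac{12152260546636925}{33969608}$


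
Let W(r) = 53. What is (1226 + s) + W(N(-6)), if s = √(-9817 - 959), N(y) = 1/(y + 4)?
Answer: 1279 + 2*I*√2694 ≈ 1279.0 + 103.81*I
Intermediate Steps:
N(y) = 1/(4 + y)
s = 2*I*√2694 (s = √(-10776) = 2*I*√2694 ≈ 103.81*I)
(1226 + s) + W(N(-6)) = (1226 + 2*I*√2694) + 53 = 1279 + 2*I*√2694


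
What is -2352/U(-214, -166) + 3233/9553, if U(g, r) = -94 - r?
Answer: -926495/28659 ≈ -32.328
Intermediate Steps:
-2352/U(-214, -166) + 3233/9553 = -2352/(-94 - 1*(-166)) + 3233/9553 = -2352/(-94 + 166) + 3233*(1/9553) = -2352/72 + 3233/9553 = -2352*1/72 + 3233/9553 = -98/3 + 3233/9553 = -926495/28659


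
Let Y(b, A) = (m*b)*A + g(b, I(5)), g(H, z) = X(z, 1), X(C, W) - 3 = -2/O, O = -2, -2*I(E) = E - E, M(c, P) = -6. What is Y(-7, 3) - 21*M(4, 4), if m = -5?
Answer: 235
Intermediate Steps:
I(E) = 0 (I(E) = -(E - E)/2 = -½*0 = 0)
X(C, W) = 4 (X(C, W) = 3 - 2/(-2) = 3 - 2*(-½) = 3 + 1 = 4)
g(H, z) = 4
Y(b, A) = 4 - 5*A*b (Y(b, A) = (-5*b)*A + 4 = -5*A*b + 4 = 4 - 5*A*b)
Y(-7, 3) - 21*M(4, 4) = (4 - 5*3*(-7)) - 21*(-6) = (4 + 105) + 126 = 109 + 126 = 235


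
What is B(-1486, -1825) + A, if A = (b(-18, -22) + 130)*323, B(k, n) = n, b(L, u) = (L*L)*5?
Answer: 563425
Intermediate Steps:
b(L, u) = 5*L**2 (b(L, u) = L**2*5 = 5*L**2)
A = 565250 (A = (5*(-18)**2 + 130)*323 = (5*324 + 130)*323 = (1620 + 130)*323 = 1750*323 = 565250)
B(-1486, -1825) + A = -1825 + 565250 = 563425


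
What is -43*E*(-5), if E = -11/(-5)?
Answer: 473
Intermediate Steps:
E = 11/5 (E = -11*(-⅕) = 11/5 ≈ 2.2000)
-43*E*(-5) = -473/5*(-5) = 473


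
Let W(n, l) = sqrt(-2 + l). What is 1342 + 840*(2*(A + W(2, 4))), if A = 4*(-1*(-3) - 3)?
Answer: 1342 + 1680*sqrt(2) ≈ 3717.9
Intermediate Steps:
A = 0 (A = 4*(3 - 3) = 4*0 = 0)
1342 + 840*(2*(A + W(2, 4))) = 1342 + 840*(2*(0 + sqrt(-2 + 4))) = 1342 + 840*(2*(0 + sqrt(2))) = 1342 + 840*(2*sqrt(2)) = 1342 + 1680*sqrt(2)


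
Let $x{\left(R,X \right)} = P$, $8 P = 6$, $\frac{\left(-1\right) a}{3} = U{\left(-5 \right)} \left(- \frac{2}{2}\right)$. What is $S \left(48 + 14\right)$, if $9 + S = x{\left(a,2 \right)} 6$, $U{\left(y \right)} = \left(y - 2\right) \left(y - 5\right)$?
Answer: $-279$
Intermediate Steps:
$U{\left(y \right)} = \left(-5 + y\right) \left(-2 + y\right)$ ($U{\left(y \right)} = \left(-2 + y\right) \left(-5 + y\right) = \left(-5 + y\right) \left(-2 + y\right)$)
$a = 210$ ($a = - 3 \left(10 + \left(-5\right)^{2} - -35\right) \left(- \frac{2}{2}\right) = - 3 \left(10 + 25 + 35\right) \left(\left(-2\right) \frac{1}{2}\right) = - 3 \cdot 70 \left(-1\right) = \left(-3\right) \left(-70\right) = 210$)
$P = \frac{3}{4}$ ($P = \frac{1}{8} \cdot 6 = \frac{3}{4} \approx 0.75$)
$x{\left(R,X \right)} = \frac{3}{4}$
$S = - \frac{9}{2}$ ($S = -9 + \frac{3}{4} \cdot 6 = -9 + \frac{9}{2} = - \frac{9}{2} \approx -4.5$)
$S \left(48 + 14\right) = - \frac{9 \left(48 + 14\right)}{2} = \left(- \frac{9}{2}\right) 62 = -279$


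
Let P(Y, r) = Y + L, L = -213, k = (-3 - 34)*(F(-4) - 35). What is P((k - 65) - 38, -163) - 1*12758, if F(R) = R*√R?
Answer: -11779 + 296*I ≈ -11779.0 + 296.0*I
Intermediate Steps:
F(R) = R^(3/2)
k = 1295 + 296*I (k = (-3 - 34)*((-4)^(3/2) - 35) = -37*(-8*I - 35) = -37*(-35 - 8*I) = 1295 + 296*I ≈ 1295.0 + 296.0*I)
P(Y, r) = -213 + Y (P(Y, r) = Y - 213 = -213 + Y)
P((k - 65) - 38, -163) - 1*12758 = (-213 + (((1295 + 296*I) - 65) - 38)) - 1*12758 = (-213 + ((1230 + 296*I) - 38)) - 12758 = (-213 + (1192 + 296*I)) - 12758 = (979 + 296*I) - 12758 = -11779 + 296*I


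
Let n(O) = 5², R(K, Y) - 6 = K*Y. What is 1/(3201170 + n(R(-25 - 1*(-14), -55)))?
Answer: 1/3201195 ≈ 3.1238e-7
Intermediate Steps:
R(K, Y) = 6 + K*Y
n(O) = 25
1/(3201170 + n(R(-25 - 1*(-14), -55))) = 1/(3201170 + 25) = 1/3201195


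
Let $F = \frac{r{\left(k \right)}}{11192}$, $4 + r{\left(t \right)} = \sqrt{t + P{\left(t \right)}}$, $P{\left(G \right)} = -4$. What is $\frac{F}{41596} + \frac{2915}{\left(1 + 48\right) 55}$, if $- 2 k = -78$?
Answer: $\frac{6168437175}{5702894792} + \frac{\sqrt{35}}{465542432} \approx 1.0816$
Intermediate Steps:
$k = 39$ ($k = \left(- \frac{1}{2}\right) \left(-78\right) = 39$)
$r{\left(t \right)} = -4 + \sqrt{-4 + t}$ ($r{\left(t \right)} = -4 + \sqrt{t - 4} = -4 + \sqrt{-4 + t}$)
$F = - \frac{1}{2798} + \frac{\sqrt{35}}{11192}$ ($F = \frac{-4 + \sqrt{-4 + 39}}{11192} = \left(-4 + \sqrt{35}\right) \frac{1}{11192} = - \frac{1}{2798} + \frac{\sqrt{35}}{11192} \approx 0.0001712$)
$\frac{F}{41596} + \frac{2915}{\left(1 + 48\right) 55} = \frac{- \frac{1}{2798} + \frac{\sqrt{35}}{11192}}{41596} + \frac{2915}{\left(1 + 48\right) 55} = \left(- \frac{1}{2798} + \frac{\sqrt{35}}{11192}\right) \frac{1}{41596} + \frac{2915}{49 \cdot 55} = \left(- \frac{1}{116385608} + \frac{\sqrt{35}}{465542432}\right) + \frac{2915}{2695} = \left(- \frac{1}{116385608} + \frac{\sqrt{35}}{465542432}\right) + 2915 \cdot \frac{1}{2695} = \left(- \frac{1}{116385608} + \frac{\sqrt{35}}{465542432}\right) + \frac{53}{49} = \frac{6168437175}{5702894792} + \frac{\sqrt{35}}{465542432}$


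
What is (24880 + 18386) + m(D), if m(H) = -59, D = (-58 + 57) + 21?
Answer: 43207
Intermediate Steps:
D = 20 (D = -1 + 21 = 20)
(24880 + 18386) + m(D) = (24880 + 18386) - 59 = 43266 - 59 = 43207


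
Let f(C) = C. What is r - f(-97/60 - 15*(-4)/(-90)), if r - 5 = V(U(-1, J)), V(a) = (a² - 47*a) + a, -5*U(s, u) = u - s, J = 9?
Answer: 6197/60 ≈ 103.28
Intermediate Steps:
U(s, u) = -u/5 + s/5 (U(s, u) = -(u - s)/5 = -u/5 + s/5)
V(a) = a² - 46*a
r = 101 (r = 5 + (-⅕*9 + (⅕)*(-1))*(-46 + (-⅕*9 + (⅕)*(-1))) = 5 + (-9/5 - ⅕)*(-46 + (-9/5 - ⅕)) = 5 - 2*(-46 - 2) = 5 - 2*(-48) = 5 + 96 = 101)
r - f(-97/60 - 15*(-4)/(-90)) = 101 - (-97/60 - 15*(-4)/(-90)) = 101 - (-97*1/60 + 60*(-1/90)) = 101 - (-97/60 - ⅔) = 101 - 1*(-137/60) = 101 + 137/60 = 6197/60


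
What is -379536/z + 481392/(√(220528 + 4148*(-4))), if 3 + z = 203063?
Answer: -94884/50765 + 60174*√12746/6373 ≈ 1064.1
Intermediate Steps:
z = 203060 (z = -3 + 203063 = 203060)
-379536/z + 481392/(√(220528 + 4148*(-4))) = -379536/203060 + 481392/(√(220528 + 4148*(-4))) = -379536*1/203060 + 481392/(√(220528 - 16592)) = -94884/50765 + 481392/(√203936) = -94884/50765 + 481392/((4*√12746)) = -94884/50765 + 481392*(√12746/50984) = -94884/50765 + 60174*√12746/6373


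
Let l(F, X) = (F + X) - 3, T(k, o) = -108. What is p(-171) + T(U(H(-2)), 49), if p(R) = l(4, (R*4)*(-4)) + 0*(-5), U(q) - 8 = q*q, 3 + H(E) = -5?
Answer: 2629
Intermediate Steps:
H(E) = -8 (H(E) = -3 - 5 = -8)
U(q) = 8 + q**2 (U(q) = 8 + q*q = 8 + q**2)
l(F, X) = -3 + F + X
p(R) = 1 - 16*R (p(R) = (-3 + 4 + (R*4)*(-4)) + 0*(-5) = (-3 + 4 + (4*R)*(-4)) + 0 = (-3 + 4 - 16*R) + 0 = (1 - 16*R) + 0 = 1 - 16*R)
p(-171) + T(U(H(-2)), 49) = (1 - 16*(-171)) - 108 = (1 + 2736) - 108 = 2737 - 108 = 2629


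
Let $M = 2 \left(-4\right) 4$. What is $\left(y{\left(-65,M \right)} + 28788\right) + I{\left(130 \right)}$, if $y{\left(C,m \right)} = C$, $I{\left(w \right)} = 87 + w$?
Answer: $28940$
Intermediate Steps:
$M = -32$ ($M = \left(-8\right) 4 = -32$)
$\left(y{\left(-65,M \right)} + 28788\right) + I{\left(130 \right)} = \left(-65 + 28788\right) + \left(87 + 130\right) = 28723 + 217 = 28940$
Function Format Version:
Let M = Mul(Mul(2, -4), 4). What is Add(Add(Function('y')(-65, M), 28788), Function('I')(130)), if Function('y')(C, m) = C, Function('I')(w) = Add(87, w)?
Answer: 28940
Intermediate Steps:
M = -32 (M = Mul(-8, 4) = -32)
Add(Add(Function('y')(-65, M), 28788), Function('I')(130)) = Add(Add(-65, 28788), Add(87, 130)) = Add(28723, 217) = 28940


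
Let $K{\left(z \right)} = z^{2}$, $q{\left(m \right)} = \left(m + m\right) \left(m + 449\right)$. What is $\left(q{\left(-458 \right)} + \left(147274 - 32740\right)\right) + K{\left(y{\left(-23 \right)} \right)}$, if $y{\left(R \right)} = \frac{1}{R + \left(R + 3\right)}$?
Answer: $\frac{227016523}{1849} \approx 1.2278 \cdot 10^{5}$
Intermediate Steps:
$y{\left(R \right)} = \frac{1}{3 + 2 R}$ ($y{\left(R \right)} = \frac{1}{R + \left(3 + R\right)} = \frac{1}{3 + 2 R}$)
$q{\left(m \right)} = 2 m \left(449 + m\right)$
$\left(q{\left(-458 \right)} + \left(147274 - 32740\right)\right) + K{\left(y{\left(-23 \right)} \right)} = \left(2 \left(-458\right) \left(449 - 458\right) + \left(147274 - 32740\right)\right) + \left(\frac{1}{3 + 2 \left(-23\right)}\right)^{2} = \left(2 \left(-458\right) \left(-9\right) + 114534\right) + \left(\frac{1}{3 - 46}\right)^{2} = \left(8244 + 114534\right) + \left(\frac{1}{-43}\right)^{2} = 122778 + \left(- \frac{1}{43}\right)^{2} = 122778 + \frac{1}{1849} = \frac{227016523}{1849}$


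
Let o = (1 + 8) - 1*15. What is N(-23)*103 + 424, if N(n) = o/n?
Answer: 10370/23 ≈ 450.87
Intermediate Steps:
o = -6 (o = 9 - 15 = -6)
N(n) = -6/n
N(-23)*103 + 424 = -6/(-23)*103 + 424 = -6*(-1/23)*103 + 424 = (6/23)*103 + 424 = 618/23 + 424 = 10370/23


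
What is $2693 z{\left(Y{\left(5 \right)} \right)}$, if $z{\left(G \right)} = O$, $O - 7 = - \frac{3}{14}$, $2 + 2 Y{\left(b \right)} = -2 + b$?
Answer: $\frac{255835}{14} \approx 18274.0$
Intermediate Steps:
$Y{\left(b \right)} = -2 + \frac{b}{2}$ ($Y{\left(b \right)} = -1 + \frac{-2 + b}{2} = -1 + \left(-1 + \frac{b}{2}\right) = -2 + \frac{b}{2}$)
$O = \frac{95}{14}$ ($O = 7 - \frac{3}{14} = \frac{95}{14} \approx 6.7857$)
$z{\left(G \right)} = \frac{95}{14}$
$2693 z{\left(Y{\left(5 \right)} \right)} = 2693 \cdot \frac{95}{14} = \frac{255835}{14}$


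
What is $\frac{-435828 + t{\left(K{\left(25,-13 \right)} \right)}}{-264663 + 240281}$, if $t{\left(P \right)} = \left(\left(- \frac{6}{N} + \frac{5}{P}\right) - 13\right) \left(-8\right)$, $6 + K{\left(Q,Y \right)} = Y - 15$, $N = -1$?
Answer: $\frac{3704052}{207247} \approx 17.873$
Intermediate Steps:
$K{\left(Q,Y \right)} = -21 + Y$ ($K{\left(Q,Y \right)} = -6 + \left(Y - 15\right) = -6 + \left(-15 + Y\right) = -21 + Y$)
$t{\left(P \right)} = 56 - \frac{40}{P}$ ($t{\left(P \right)} = \left(\left(- \frac{6}{-1} + \frac{5}{P}\right) - 13\right) \left(-8\right) = \left(\left(\left(-6\right) \left(-1\right) + \frac{5}{P}\right) - 13\right) \left(-8\right) = \left(\left(6 + \frac{5}{P}\right) - 13\right) \left(-8\right) = \left(-7 + \frac{5}{P}\right) \left(-8\right) = 56 - \frac{40}{P}$)
$\frac{-435828 + t{\left(K{\left(25,-13 \right)} \right)}}{-264663 + 240281} = \frac{-435828 + \left(56 - \frac{40}{-21 - 13}\right)}{-264663 + 240281} = \frac{-435828 + \left(56 - \frac{40}{-34}\right)}{-24382} = \left(-435828 + \left(56 - - \frac{20}{17}\right)\right) \left(- \frac{1}{24382}\right) = \left(-435828 + \left(56 + \frac{20}{17}\right)\right) \left(- \frac{1}{24382}\right) = \left(-435828 + \frac{972}{17}\right) \left(- \frac{1}{24382}\right) = \left(- \frac{7408104}{17}\right) \left(- \frac{1}{24382}\right) = \frac{3704052}{207247}$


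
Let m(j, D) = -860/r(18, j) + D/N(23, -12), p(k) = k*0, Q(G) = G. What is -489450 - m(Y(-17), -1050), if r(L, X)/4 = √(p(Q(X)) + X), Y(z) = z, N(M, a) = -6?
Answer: -489625 - 215*I*√17/17 ≈ -4.8963e+5 - 52.145*I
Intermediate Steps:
p(k) = 0
r(L, X) = 4*√X (r(L, X) = 4*√(0 + X) = 4*√X)
m(j, D) = -215/√j - D/6 (m(j, D) = -860*1/(4*√j) + D/(-6) = -215/√j + D*(-⅙) = -215/√j - D/6)
-489450 - m(Y(-17), -1050) = -489450 - (-(-215)*I*√17/17 - ⅙*(-1050)) = -489450 - (-(-215)*I*√17/17 + 175) = -489450 - (215*I*√17/17 + 175) = -489450 - (175 + 215*I*√17/17) = -489450 + (-175 - 215*I*√17/17) = -489625 - 215*I*√17/17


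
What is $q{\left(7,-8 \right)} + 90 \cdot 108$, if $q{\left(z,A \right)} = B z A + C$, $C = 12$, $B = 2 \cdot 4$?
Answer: $9284$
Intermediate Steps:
$B = 8$
$q{\left(z,A \right)} = 12 + 8 A z$ ($q{\left(z,A \right)} = 8 z A + 12 = 8 A z + 12 = 12 + 8 A z$)
$q{\left(7,-8 \right)} + 90 \cdot 108 = \left(12 + 8 \left(-8\right) 7\right) + 90 \cdot 108 = \left(12 - 448\right) + 9720 = -436 + 9720 = 9284$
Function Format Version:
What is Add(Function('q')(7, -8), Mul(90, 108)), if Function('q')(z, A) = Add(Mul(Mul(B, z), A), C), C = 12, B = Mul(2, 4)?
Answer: 9284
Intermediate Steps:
B = 8
Function('q')(z, A) = Add(12, Mul(8, A, z)) (Function('q')(z, A) = Add(Mul(Mul(8, z), A), 12) = Add(Mul(8, A, z), 12) = Add(12, Mul(8, A, z)))
Add(Function('q')(7, -8), Mul(90, 108)) = Add(Add(12, Mul(8, -8, 7)), Mul(90, 108)) = Add(Add(12, -448), 9720) = Add(-436, 9720) = 9284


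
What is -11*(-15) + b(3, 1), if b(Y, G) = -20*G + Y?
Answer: 148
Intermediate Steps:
b(Y, G) = Y - 20*G (b(Y, G) = -20*G + Y = Y - 20*G)
-11*(-15) + b(3, 1) = -11*(-15) + (3 - 20*1) = 165 + (3 - 20) = 165 - 17 = 148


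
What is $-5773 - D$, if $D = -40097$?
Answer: $34324$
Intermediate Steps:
$-5773 - D = -5773 - -40097 = -5773 + 40097 = 34324$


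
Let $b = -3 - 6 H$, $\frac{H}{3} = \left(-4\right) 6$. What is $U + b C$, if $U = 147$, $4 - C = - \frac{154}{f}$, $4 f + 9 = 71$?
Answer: $\frac{189885}{31} \approx 6125.3$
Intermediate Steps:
$f = \frac{31}{2}$ ($f = - \frac{9}{4} + \frac{1}{4} \cdot 71 = - \frac{9}{4} + \frac{71}{4} = \frac{31}{2} \approx 15.5$)
$C = \frac{432}{31}$ ($C = 4 - - \frac{154}{\frac{31}{2}} = 4 - \left(-154\right) \frac{2}{31} = 4 - - \frac{308}{31} = 4 + \frac{308}{31} = \frac{432}{31} \approx 13.935$)
$H = -72$ ($H = 3 \left(\left(-4\right) 6\right) = 3 \left(-24\right) = -72$)
$b = 429$ ($b = -3 - -432 = -3 + 432 = 429$)
$U + b C = 147 + 429 \cdot \frac{432}{31} = 147 + \frac{185328}{31} = \frac{189885}{31}$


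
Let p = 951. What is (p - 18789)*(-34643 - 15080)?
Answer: 886958874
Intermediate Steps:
(p - 18789)*(-34643 - 15080) = (951 - 18789)*(-34643 - 15080) = -17838*(-49723) = 886958874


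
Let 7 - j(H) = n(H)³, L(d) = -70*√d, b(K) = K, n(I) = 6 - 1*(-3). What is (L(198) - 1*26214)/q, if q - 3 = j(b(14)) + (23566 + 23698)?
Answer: -8738/15515 - 14*√22/3103 ≈ -0.58436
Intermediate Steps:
n(I) = 9 (n(I) = 6 + 3 = 9)
j(H) = -722 (j(H) = 7 - 1*9³ = 7 - 1*729 = 7 - 729 = -722)
q = 46545 (q = 3 + (-722 + (23566 + 23698)) = 3 + (-722 + 47264) = 3 + 46542 = 46545)
(L(198) - 1*26214)/q = (-210*√22 - 1*26214)/46545 = (-210*√22 - 26214)*(1/46545) = (-26214 - 210*√22)*(1/46545) = -8738/15515 - 14*√22/3103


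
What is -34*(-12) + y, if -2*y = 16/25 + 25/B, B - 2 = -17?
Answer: 61277/150 ≈ 408.51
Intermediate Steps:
B = -15 (B = 2 - 17 = -15)
y = 77/150 (y = -(16/25 + 25/(-15))/2 = -(16*(1/25) + 25*(-1/15))/2 = -(16/25 - 5/3)/2 = -1/2*(-77/75) = 77/150 ≈ 0.51333)
-34*(-12) + y = -34*(-12) + 77/150 = 408 + 77/150 = 61277/150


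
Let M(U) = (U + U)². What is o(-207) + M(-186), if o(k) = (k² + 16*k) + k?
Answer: 177714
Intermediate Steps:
o(k) = k² + 17*k
M(U) = 4*U² (M(U) = (2*U)² = 4*U²)
o(-207) + M(-186) = -207*(17 - 207) + 4*(-186)² = -207*(-190) + 4*34596 = 39330 + 138384 = 177714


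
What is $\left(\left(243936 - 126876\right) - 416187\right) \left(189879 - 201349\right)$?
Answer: $3430986690$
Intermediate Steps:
$\left(\left(243936 - 126876\right) - 416187\right) \left(189879 - 201349\right) = \left(\left(243936 - 126876\right) - 416187\right) \left(-11470\right) = \left(117060 - 416187\right) \left(-11470\right) = \left(-299127\right) \left(-11470\right) = 3430986690$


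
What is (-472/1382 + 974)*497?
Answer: 334380606/691 ≈ 4.8391e+5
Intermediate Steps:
(-472/1382 + 974)*497 = (-472*1/1382 + 974)*497 = (-236/691 + 974)*497 = (672798/691)*497 = 334380606/691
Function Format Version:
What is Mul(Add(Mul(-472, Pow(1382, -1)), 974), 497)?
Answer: Rational(334380606, 691) ≈ 4.8391e+5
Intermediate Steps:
Mul(Add(Mul(-472, Pow(1382, -1)), 974), 497) = Mul(Add(Mul(-472, Rational(1, 1382)), 974), 497) = Mul(Add(Rational(-236, 691), 974), 497) = Mul(Rational(672798, 691), 497) = Rational(334380606, 691)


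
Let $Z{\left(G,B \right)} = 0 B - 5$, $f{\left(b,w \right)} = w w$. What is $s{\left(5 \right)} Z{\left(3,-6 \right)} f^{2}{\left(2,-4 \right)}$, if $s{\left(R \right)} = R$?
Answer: $-6400$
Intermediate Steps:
$f{\left(b,w \right)} = w^{2}$
$Z{\left(G,B \right)} = -5$ ($Z{\left(G,B \right)} = 0 - 5 = -5$)
$s{\left(5 \right)} Z{\left(3,-6 \right)} f^{2}{\left(2,-4 \right)} = 5 \left(-5\right) \left(\left(-4\right)^{2}\right)^{2} = - 25 \cdot 16^{2} = \left(-25\right) 256 = -6400$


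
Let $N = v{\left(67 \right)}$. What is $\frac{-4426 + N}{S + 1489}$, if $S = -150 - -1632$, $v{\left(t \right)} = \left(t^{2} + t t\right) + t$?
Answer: $\frac{4619}{2971} \approx 1.5547$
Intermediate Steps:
$v{\left(t \right)} = t + 2 t^{2}$ ($v{\left(t \right)} = \left(t^{2} + t^{2}\right) + t = 2 t^{2} + t = t + 2 t^{2}$)
$S = 1482$ ($S = -150 + 1632 = 1482$)
$N = 9045$ ($N = 67 \left(1 + 2 \cdot 67\right) = 67 \left(1 + 134\right) = 67 \cdot 135 = 9045$)
$\frac{-4426 + N}{S + 1489} = \frac{-4426 + 9045}{1482 + 1489} = \frac{4619}{2971}$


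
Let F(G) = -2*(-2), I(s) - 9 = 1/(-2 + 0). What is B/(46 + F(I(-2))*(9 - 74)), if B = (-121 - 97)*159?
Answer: 17331/107 ≈ 161.97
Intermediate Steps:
I(s) = 17/2 (I(s) = 9 + 1/(-2 + 0) = 9 + 1/(-2) = 9 - ½ = 17/2)
F(G) = 4
B = -34662 (B = -218*159 = -34662)
B/(46 + F(I(-2))*(9 - 74)) = -34662/(46 + 4*(9 - 74)) = -34662/(46 + 4*(-65)) = -34662/(46 - 260) = -34662/(-214) = -34662*(-1/214) = 17331/107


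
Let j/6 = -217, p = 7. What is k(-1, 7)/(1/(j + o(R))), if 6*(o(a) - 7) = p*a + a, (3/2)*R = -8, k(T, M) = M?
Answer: -82033/9 ≈ -9114.8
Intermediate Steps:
j = -1302 (j = 6*(-217) = -1302)
R = -16/3 (R = (⅔)*(-8) = -16/3 ≈ -5.3333)
o(a) = 7 + 4*a/3 (o(a) = 7 + (7*a + a)/6 = 7 + (8*a)/6 = 7 + 4*a/3)
k(-1, 7)/(1/(j + o(R))) = 7/(1/(-1302 + (7 + (4/3)*(-16/3)))) = 7/(1/(-1302 + (7 - 64/9))) = 7/(1/(-1302 - ⅑)) = 7/(1/(-11719/9)) = 7/(-9/11719) = 7*(-11719/9) = -82033/9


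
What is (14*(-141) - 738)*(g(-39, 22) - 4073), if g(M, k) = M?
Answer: 11151744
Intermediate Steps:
(14*(-141) - 738)*(g(-39, 22) - 4073) = (14*(-141) - 738)*(-39 - 4073) = (-1974 - 738)*(-4112) = -2712*(-4112) = 11151744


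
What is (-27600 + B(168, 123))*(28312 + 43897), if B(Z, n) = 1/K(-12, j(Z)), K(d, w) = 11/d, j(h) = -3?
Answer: -21923518908/11 ≈ -1.9930e+9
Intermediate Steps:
B(Z, n) = -12/11 (B(Z, n) = 1/(11/(-12)) = 1/(11*(-1/12)) = 1/(-11/12) = -12/11)
(-27600 + B(168, 123))*(28312 + 43897) = (-27600 - 12/11)*(28312 + 43897) = -303612/11*72209 = -21923518908/11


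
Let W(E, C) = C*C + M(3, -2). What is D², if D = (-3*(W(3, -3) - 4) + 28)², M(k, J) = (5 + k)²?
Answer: 1026625681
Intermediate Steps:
W(E, C) = 64 + C² (W(E, C) = C*C + (5 + 3)² = C² + 8² = C² + 64 = 64 + C²)
D = 32041 (D = (-3*((64 + (-3)²) - 4) + 28)² = (-3*((64 + 9) - 4) + 28)² = (-3*(73 - 4) + 28)² = (-3*69 + 28)² = (-207 + 28)² = (-179)² = 32041)
D² = 32041² = 1026625681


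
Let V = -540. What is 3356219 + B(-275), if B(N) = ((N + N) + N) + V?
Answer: 3354854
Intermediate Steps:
B(N) = -540 + 3*N (B(N) = ((N + N) + N) - 540 = (2*N + N) - 540 = 3*N - 540 = -540 + 3*N)
3356219 + B(-275) = 3356219 + (-540 + 3*(-275)) = 3356219 + (-540 - 825) = 3356219 - 1365 = 3354854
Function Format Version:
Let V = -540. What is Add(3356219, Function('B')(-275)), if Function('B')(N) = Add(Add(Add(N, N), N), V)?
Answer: 3354854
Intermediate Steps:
Function('B')(N) = Add(-540, Mul(3, N)) (Function('B')(N) = Add(Add(Add(N, N), N), -540) = Add(Add(Mul(2, N), N), -540) = Add(Mul(3, N), -540) = Add(-540, Mul(3, N)))
Add(3356219, Function('B')(-275)) = Add(3356219, Add(-540, Mul(3, -275))) = Add(3356219, Add(-540, -825)) = Add(3356219, -1365) = 3354854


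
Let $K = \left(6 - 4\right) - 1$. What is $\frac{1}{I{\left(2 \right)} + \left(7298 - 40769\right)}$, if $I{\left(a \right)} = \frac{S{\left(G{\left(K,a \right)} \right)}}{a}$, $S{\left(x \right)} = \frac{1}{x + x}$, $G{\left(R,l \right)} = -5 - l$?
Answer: $- \frac{28}{937189} \approx -2.9877 \cdot 10^{-5}$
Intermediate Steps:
$K = 1$ ($K = 2 - 1 = 1$)
$S{\left(x \right)} = \frac{1}{2 x}$
$I{\left(a \right)} = \frac{1}{2 a \left(-5 - a\right)}$ ($I{\left(a \right)} = \frac{\frac{1}{2} \frac{1}{-5 - a}}{a} = \frac{1}{2 a \left(-5 - a\right)}$)
$\frac{1}{I{\left(2 \right)} + \left(7298 - 40769\right)} = \frac{1}{- \frac{1}{2 \cdot 2 \left(5 + 2\right)} + \left(7298 - 40769\right)} = \frac{1}{\left(- \frac{1}{2}\right) \frac{1}{2} \cdot \frac{1}{7} + \left(7298 - 40769\right)} = \frac{1}{\left(- \frac{1}{2}\right) \frac{1}{2} \cdot \frac{1}{7} - 33471} = \frac{1}{- \frac{1}{28} - 33471} = \frac{1}{- \frac{937189}{28}} = - \frac{28}{937189}$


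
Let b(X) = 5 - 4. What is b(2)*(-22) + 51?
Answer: 29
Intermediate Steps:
b(X) = 1
b(2)*(-22) + 51 = 1*(-22) + 51 = -22 + 51 = 29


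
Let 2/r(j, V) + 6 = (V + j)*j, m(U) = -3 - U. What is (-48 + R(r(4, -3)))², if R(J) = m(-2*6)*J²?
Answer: 1521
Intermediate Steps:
r(j, V) = 2/(-6 + j*(V + j)) (r(j, V) = 2/(-6 + (V + j)*j) = 2/(-6 + j*(V + j)))
R(J) = 9*J² (R(J) = (-3 - (-2)*6)*J² = (-3 - 1*(-12))*J² = (-3 + 12)*J² = 9*J²)
(-48 + R(r(4, -3)))² = (-48 + 9*(2/(-6 + 4² - 3*4))²)² = (-48 + 9*(2/(-6 + 16 - 12))²)² = (-48 + 9*(2/(-2))²)² = (-48 + 9*(2*(-½))²)² = (-48 + 9*(-1)²)² = (-48 + 9*1)² = (-48 + 9)² = (-39)² = 1521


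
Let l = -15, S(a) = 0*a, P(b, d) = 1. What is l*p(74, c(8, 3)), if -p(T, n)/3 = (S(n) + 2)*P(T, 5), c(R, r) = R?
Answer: 90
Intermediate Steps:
S(a) = 0
p(T, n) = -6 (p(T, n) = -3*(0 + 2) = -6)
l*p(74, c(8, 3)) = -15*(-6) = 90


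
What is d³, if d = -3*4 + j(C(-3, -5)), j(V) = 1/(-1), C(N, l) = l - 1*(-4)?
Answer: -2197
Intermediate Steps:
C(N, l) = 4 + l (C(N, l) = l + 4 = 4 + l)
j(V) = -1
d = -13 (d = -3*4 - 1 = -12 - 1 = -13)
d³ = (-13)³ = -2197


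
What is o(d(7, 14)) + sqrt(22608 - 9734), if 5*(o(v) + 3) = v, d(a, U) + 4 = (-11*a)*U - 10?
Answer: -1107/5 + sqrt(12874) ≈ -107.94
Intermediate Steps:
d(a, U) = -14 - 11*U*a (d(a, U) = -4 + ((-11*a)*U - 10) = -4 + (-11*U*a - 10) = -4 + (-10 - 11*U*a) = -14 - 11*U*a)
o(v) = -3 + v/5
o(d(7, 14)) + sqrt(22608 - 9734) = (-3 + (-14 - 11*14*7)/5) + sqrt(22608 - 9734) = (-3 + (-14 - 1078)/5) + sqrt(12874) = (-3 + (1/5)*(-1092)) + sqrt(12874) = (-3 - 1092/5) + sqrt(12874) = -1107/5 + sqrt(12874)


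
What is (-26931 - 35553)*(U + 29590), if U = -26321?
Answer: -204260196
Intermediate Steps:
(-26931 - 35553)*(U + 29590) = (-26931 - 35553)*(-26321 + 29590) = -62484*3269 = -204260196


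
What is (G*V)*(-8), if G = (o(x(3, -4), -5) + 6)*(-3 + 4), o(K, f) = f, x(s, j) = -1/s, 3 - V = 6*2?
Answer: 72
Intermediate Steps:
V = -9 (V = 3 - 6*2 = 3 - 1*12 = 3 - 12 = -9)
G = 1 (G = (-5 + 6)*(-3 + 4) = 1*1 = 1)
(G*V)*(-8) = (1*(-9))*(-8) = -9*(-8) = 72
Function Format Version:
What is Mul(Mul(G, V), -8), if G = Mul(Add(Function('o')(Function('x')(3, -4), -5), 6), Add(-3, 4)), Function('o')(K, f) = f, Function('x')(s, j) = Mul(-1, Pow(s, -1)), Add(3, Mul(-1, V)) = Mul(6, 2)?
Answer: 72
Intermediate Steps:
V = -9 (V = Add(3, Mul(-1, Mul(6, 2))) = Add(3, Mul(-1, 12)) = Add(3, -12) = -9)
G = 1 (G = Mul(Add(-5, 6), Add(-3, 4)) = Mul(1, 1) = 1)
Mul(Mul(G, V), -8) = Mul(Mul(1, -9), -8) = Mul(-9, -8) = 72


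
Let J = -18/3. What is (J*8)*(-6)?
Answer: 288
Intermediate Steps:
J = -6 (J = -18*⅓ = -6)
(J*8)*(-6) = -6*8*(-6) = -48*(-6) = 288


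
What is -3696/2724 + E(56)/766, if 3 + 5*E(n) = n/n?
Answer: -590047/434705 ≈ -1.3573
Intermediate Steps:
E(n) = -⅖ (E(n) = -⅗ + (n/n)/5 = -⅗ + (⅕)*1 = -⅗ + ⅕ = -⅖)
-3696/2724 + E(56)/766 = -3696/2724 - ⅖/766 = -3696*1/2724 - ⅖*1/766 = -308/227 - 1/1915 = -590047/434705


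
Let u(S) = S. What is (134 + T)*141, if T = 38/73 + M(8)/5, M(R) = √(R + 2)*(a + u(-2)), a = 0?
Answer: 1384620/73 - 282*√10/5 ≈ 18789.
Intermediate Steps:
M(R) = -2*√(2 + R) (M(R) = √(R + 2)*(0 - 2) = √(2 + R)*(-2) = -2*√(2 + R))
T = 38/73 - 2*√10/5 (T = 38/73 - 2*√(2 + 8)/5 = 38*(1/73) - 2*√10*(⅕) = 38/73 - 2*√10/5 ≈ -0.74436)
(134 + T)*141 = (134 + (38/73 - 2*√10/5))*141 = (9820/73 - 2*√10/5)*141 = 1384620/73 - 282*√10/5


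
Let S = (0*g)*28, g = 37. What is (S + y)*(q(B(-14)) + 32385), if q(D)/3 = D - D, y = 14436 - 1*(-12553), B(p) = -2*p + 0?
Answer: 874038765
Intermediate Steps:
B(p) = -2*p
y = 26989 (y = 14436 + 12553 = 26989)
q(D) = 0 (q(D) = 3*(D - D) = 3*0 = 0)
S = 0 (S = (0*37)*28 = 0*28 = 0)
(S + y)*(q(B(-14)) + 32385) = (0 + 26989)*(0 + 32385) = 26989*32385 = 874038765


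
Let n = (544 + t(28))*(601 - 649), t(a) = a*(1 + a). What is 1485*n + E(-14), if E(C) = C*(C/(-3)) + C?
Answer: -289967278/3 ≈ -9.6656e+7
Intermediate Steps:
E(C) = C - C²/3 (E(C) = C*(C*(-⅓)) + C = C*(-C/3) + C = -C²/3 + C = C - C²/3)
n = -65088 (n = (544 + 28*(1 + 28))*(601 - 649) = (544 + 28*29)*(-48) = (544 + 812)*(-48) = 1356*(-48) = -65088)
1485*n + E(-14) = 1485*(-65088) + (⅓)*(-14)*(3 - 1*(-14)) = -96655680 + (⅓)*(-14)*(3 + 14) = -96655680 + (⅓)*(-14)*17 = -96655680 - 238/3 = -289967278/3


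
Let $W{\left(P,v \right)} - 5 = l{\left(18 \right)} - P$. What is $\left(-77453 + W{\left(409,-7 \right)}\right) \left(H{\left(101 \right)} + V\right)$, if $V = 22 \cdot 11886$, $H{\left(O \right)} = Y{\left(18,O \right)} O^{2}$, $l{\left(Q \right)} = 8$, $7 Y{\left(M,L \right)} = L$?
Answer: $- \frac{222706137505}{7} \approx -3.1815 \cdot 10^{10}$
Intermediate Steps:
$Y{\left(M,L \right)} = \frac{L}{7}$
$W{\left(P,v \right)} = 13 - P$ ($W{\left(P,v \right)} = 5 - \left(-8 + P\right) = 13 - P$)
$H{\left(O \right)} = \frac{O^{3}}{7}$ ($H{\left(O \right)} = \frac{O}{7} O^{2} = \frac{O^{3}}{7}$)
$V = 261492$
$\left(-77453 + W{\left(409,-7 \right)}\right) \left(H{\left(101 \right)} + V\right) = \left(-77453 + \left(13 - 409\right)\right) \left(\frac{101^{3}}{7} + 261492\right) = \left(-77453 + \left(13 - 409\right)\right) \left(\frac{1}{7} \cdot 1030301 + 261492\right) = \left(-77453 - 396\right) \left(\frac{1030301}{7} + 261492\right) = \left(-77849\right) \frac{2860745}{7} = - \frac{222706137505}{7}$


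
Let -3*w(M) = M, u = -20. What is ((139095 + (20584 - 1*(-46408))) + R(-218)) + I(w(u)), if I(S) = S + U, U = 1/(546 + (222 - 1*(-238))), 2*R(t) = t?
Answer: 621661727/3018 ≈ 2.0598e+5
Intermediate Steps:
w(M) = -M/3
R(t) = t/2
U = 1/1006 (U = 1/(546 + (222 + 238)) = 1/(546 + 460) = 1/1006 ≈ 0.00099404)
I(S) = 1/1006 + S (I(S) = S + 1/1006 = 1/1006 + S)
((139095 + (20584 - 1*(-46408))) + R(-218)) + I(w(u)) = ((139095 + (20584 - 1*(-46408))) + (½)*(-218)) + (1/1006 - ⅓*(-20)) = ((139095 + (20584 + 46408)) - 109) + (1/1006 + 20/3) = ((139095 + 66992) - 109) + 20123/3018 = (206087 - 109) + 20123/3018 = 205978 + 20123/3018 = 621661727/3018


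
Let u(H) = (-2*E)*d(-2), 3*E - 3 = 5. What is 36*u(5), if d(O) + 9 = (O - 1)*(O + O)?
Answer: -576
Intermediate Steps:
d(O) = -9 + 2*O*(-1 + O) (d(O) = -9 + (O - 1)*(O + O) = -9 + (-1 + O)*(2*O) = -9 + 2*O*(-1 + O))
E = 8/3 (E = 1 + (⅓)*5 = 1 + 5/3 = 8/3 ≈ 2.6667)
u(H) = -16 (u(H) = (-2*8/3)*(-9 - 2*(-2) + 2*(-2)²) = -16*(-9 + 4 + 2*4)/3 = -16*(-9 + 4 + 8)/3 = -16/3*3 = -16)
36*u(5) = 36*(-16) = -576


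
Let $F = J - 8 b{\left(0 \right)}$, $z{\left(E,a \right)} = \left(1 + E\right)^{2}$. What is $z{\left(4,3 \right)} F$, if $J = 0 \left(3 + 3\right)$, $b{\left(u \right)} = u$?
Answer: $0$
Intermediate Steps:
$J = 0$ ($J = 0 \cdot 6 = 0$)
$F = 0$ ($F = 0 - 0 = 0 + 0 = 0$)
$z{\left(4,3 \right)} F = \left(1 + 4\right)^{2} \cdot 0 = 5^{2} \cdot 0 = 25 \cdot 0 = 0$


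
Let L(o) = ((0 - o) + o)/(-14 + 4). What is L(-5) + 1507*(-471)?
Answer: -709797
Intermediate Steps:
L(o) = 0 (L(o) = (-o + o)/(-10) = 0*(-⅒) = 0)
L(-5) + 1507*(-471) = 0 + 1507*(-471) = 0 - 709797 = -709797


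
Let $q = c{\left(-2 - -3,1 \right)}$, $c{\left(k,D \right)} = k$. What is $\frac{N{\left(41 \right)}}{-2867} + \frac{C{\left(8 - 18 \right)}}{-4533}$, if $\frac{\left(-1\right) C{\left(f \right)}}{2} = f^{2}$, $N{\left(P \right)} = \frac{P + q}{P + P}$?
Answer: $\frac{23414207}{532840551} \approx 0.043942$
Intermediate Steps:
$q = 1$ ($q = -2 - -3 = -2 + 3 = 1$)
$N{\left(P \right)} = \frac{1 + P}{2 P}$ ($N{\left(P \right)} = \frac{P + 1}{P + P} = \frac{1 + P}{2 P}$)
$C{\left(f \right)} = - 2 f^{2}$
$\frac{N{\left(41 \right)}}{-2867} + \frac{C{\left(8 - 18 \right)}}{-4533} = \frac{\frac{1}{2} \cdot \frac{1}{41} \left(1 + 41\right)}{-2867} + \frac{\left(-2\right) \left(8 - 18\right)^{2}}{-4533} = \frac{1}{2} \cdot \frac{1}{41} \cdot 42 \left(- \frac{1}{2867}\right) + - 2 \left(-10\right)^{2} \left(- \frac{1}{4533}\right) = \frac{21}{41} \left(- \frac{1}{2867}\right) + \left(-2\right) 100 \left(- \frac{1}{4533}\right) = - \frac{21}{117547} - - \frac{200}{4533} = - \frac{21}{117547} + \frac{200}{4533} = \frac{23414207}{532840551}$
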